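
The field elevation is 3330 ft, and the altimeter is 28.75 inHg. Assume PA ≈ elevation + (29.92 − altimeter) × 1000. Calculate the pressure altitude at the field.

Pressure correction = (29.92 − 28.75) × 1000 = +1170 ft.
Pressure altitude = 3330 + (+1170) = 4500 ft.

4500 ft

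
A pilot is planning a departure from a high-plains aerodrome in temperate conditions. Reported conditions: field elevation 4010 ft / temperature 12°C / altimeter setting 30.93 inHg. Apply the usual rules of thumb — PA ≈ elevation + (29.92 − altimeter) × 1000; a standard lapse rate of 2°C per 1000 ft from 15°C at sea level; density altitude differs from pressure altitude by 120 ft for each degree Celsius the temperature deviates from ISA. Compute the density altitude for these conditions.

3360 ft

Pressure altitude = 4010 + (29.92 − 30.93) × 1000 = 4010 + (-1010) = 3000 ft.
ISA temperature at 3000 ft = 15 − 2 × (3000/1000) = 9°C.
ISA deviation = 12 − 9 = +3°C.
Density altitude = 3000 + 120 × (3) = 3360 ft.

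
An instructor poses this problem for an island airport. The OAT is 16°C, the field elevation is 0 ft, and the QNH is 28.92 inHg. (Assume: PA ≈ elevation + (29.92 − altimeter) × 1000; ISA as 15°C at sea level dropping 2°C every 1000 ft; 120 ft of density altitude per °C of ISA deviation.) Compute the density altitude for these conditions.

1360 ft

Pressure altitude = 0 + (29.92 − 28.92) × 1000 = 0 + (+1000) = 1000 ft.
ISA temperature at 1000 ft = 15 − 2 × (1000/1000) = 13°C.
ISA deviation = 16 − 13 = +3°C.
Density altitude = 1000 + 120 × (3) = 1360 ft.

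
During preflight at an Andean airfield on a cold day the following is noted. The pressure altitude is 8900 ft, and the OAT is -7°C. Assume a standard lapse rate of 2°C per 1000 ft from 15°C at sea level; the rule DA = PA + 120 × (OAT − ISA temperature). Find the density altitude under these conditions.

ISA temperature at 8900 ft = 15 − 2 × (8900/1000) = -2.8°C.
ISA deviation = -7 − (-2.8) = -4.2°C.
Density altitude = 8900 + 120 × (-4.2) = 8900 + (-504) = 8396 ft.

8396 ft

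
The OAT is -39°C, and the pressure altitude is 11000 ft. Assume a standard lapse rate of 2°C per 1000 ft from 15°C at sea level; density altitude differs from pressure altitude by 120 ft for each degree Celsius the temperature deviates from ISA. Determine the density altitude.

7160 ft

ISA temperature at 11000 ft = 15 − 2 × (11000/1000) = -7°C.
ISA deviation = -39 − (-7) = -32°C.
Density altitude = 11000 + 120 × (-32) = 11000 + (-3840) = 7160 ft.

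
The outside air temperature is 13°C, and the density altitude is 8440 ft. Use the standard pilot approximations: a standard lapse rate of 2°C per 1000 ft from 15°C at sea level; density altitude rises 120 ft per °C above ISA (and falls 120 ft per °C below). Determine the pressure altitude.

DA = PA + 120 × (OAT − (15 − 2·PA/1000)) = PA + 120·OAT − 1800 + 0.24·PA = 1.24·PA + 120·OAT − 1800.
So 1.24·PA = 8440 − 120 × 13 + 1800 = 8680.
PA = 8680 / 1.24 = 7000 ft.

7000 ft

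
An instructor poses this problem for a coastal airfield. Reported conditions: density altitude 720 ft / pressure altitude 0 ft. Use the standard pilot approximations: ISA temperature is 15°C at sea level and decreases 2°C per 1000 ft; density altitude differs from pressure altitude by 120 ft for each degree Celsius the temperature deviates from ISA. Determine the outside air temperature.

Density altitude − pressure altitude = 720 − 0 = +720 ft.
At 120 ft/°C that is an ISA deviation of 720/120 = +6°C.
ISA temperature at 0 ft = 15 − 2 × (0/1000) = 15°C.
OAT = ISA + deviation = 15 + (+6) = 21°C.

21°C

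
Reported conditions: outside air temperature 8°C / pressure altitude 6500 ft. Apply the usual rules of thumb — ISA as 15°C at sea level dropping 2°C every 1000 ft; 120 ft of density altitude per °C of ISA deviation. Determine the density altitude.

ISA temperature at 6500 ft = 15 − 2 × (6500/1000) = 2°C.
ISA deviation = 8 − 2 = +6°C.
Density altitude = 6500 + 120 × (6) = 6500 + (+720) = 7220 ft.

7220 ft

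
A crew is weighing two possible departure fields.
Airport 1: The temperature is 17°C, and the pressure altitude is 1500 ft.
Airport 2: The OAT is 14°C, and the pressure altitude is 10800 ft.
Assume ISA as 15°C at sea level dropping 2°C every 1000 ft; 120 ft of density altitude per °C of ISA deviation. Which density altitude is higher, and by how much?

Airport 2 by 11172 ft

Airport 1: ISA temp = 12°C, deviation +5°C, DA = 1500 + 120 × 5 = 2100 ft.
Airport 2: ISA temp = -6.6°C, deviation +20.6°C, DA = 10800 + 120 × 20.6 = 13272 ft.
Airport 2 is higher by 13272 − 2100 = 11172 ft.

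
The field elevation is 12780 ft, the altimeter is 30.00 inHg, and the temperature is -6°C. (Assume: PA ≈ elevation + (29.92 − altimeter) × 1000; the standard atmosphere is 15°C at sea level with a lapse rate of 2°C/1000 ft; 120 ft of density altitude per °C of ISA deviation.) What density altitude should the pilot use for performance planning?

13228 ft

Pressure altitude = 12780 + (29.92 − 30.00) × 1000 = 12780 + (-80) = 12700 ft.
ISA temperature at 12700 ft = 15 − 2 × (12700/1000) = -10.4°C.
ISA deviation = -6 − (-10.4) = +4.4°C.
Density altitude = 12700 + 120 × (4.4) = 13228 ft.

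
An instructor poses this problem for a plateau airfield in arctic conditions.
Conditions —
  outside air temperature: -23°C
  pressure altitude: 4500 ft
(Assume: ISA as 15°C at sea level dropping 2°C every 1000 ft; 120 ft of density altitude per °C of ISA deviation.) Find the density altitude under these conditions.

1020 ft

ISA temperature at 4500 ft = 15 − 2 × (4500/1000) = 6°C.
ISA deviation = -23 − 6 = -29°C.
Density altitude = 4500 + 120 × (-29) = 4500 + (-3480) = 1020 ft.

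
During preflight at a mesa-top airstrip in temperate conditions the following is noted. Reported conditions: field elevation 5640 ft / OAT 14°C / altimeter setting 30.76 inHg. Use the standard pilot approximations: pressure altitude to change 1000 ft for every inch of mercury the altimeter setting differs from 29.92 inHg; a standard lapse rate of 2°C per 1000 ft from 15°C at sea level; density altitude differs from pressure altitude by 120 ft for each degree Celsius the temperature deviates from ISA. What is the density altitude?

5832 ft

Pressure altitude = 5640 + (29.92 − 30.76) × 1000 = 5640 + (-840) = 4800 ft.
ISA temperature at 4800 ft = 15 − 2 × (4800/1000) = 5.4°C.
ISA deviation = 14 − 5.4 = +8.6°C.
Density altitude = 4800 + 120 × (8.6) = 5832 ft.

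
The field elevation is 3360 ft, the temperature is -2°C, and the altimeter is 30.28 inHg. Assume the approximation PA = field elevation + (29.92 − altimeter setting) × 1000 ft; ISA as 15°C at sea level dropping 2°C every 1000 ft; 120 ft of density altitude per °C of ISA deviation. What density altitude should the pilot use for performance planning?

Pressure altitude = 3360 + (29.92 − 30.28) × 1000 = 3360 + (-360) = 3000 ft.
ISA temperature at 3000 ft = 15 − 2 × (3000/1000) = 9°C.
ISA deviation = -2 − 9 = -11°C.
Density altitude = 3000 + 120 × (-11) = 1680 ft.

1680 ft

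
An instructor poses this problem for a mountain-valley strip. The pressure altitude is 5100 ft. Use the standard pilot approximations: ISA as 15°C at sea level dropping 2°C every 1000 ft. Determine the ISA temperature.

ISA temperature = 15 − 2 × (5100/1000) = 15 − 10.2 = 4.8°C.

4.8°C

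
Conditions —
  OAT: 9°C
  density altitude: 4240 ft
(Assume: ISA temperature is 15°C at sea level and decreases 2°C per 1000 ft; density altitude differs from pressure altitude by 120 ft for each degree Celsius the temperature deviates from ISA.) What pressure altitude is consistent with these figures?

DA = PA + 120 × (OAT − (15 − 2·PA/1000)) = PA + 120·OAT − 1800 + 0.24·PA = 1.24·PA + 120·OAT − 1800.
So 1.24·PA = 4240 − 120 × 9 + 1800 = 4960.
PA = 4960 / 1.24 = 4000 ft.

4000 ft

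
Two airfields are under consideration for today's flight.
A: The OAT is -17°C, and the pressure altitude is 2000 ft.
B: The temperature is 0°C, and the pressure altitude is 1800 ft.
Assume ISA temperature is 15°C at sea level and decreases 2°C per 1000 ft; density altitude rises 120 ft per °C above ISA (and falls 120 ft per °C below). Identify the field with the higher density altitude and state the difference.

A: ISA temp = 11°C, deviation -28°C, DA = 2000 + 120 × (-28) = -1360 ft.
B: ISA temp = 11.4°C, deviation -11.4°C, DA = 1800 + 120 × (-11.4) = 432 ft.
B is higher by 432 − (-1360) = 1792 ft.

B by 1792 ft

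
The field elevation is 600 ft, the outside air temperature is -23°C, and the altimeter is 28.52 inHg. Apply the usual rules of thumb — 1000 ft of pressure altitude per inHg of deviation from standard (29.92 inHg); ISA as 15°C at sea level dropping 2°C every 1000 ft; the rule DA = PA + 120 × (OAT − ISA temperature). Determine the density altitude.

-2080 ft

Pressure altitude = 600 + (29.92 − 28.52) × 1000 = 600 + (+1400) = 2000 ft.
ISA temperature at 2000 ft = 15 − 2 × (2000/1000) = 11°C.
ISA deviation = -23 − 11 = -34°C.
Density altitude = 2000 + 120 × (-34) = -2080 ft.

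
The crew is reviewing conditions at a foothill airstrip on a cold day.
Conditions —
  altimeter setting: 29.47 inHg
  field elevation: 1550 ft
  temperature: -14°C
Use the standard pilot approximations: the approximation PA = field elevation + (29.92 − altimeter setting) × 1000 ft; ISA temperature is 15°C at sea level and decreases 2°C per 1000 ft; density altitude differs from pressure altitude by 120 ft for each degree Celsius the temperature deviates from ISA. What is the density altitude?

Pressure altitude = 1550 + (29.92 − 29.47) × 1000 = 1550 + (+450) = 2000 ft.
ISA temperature at 2000 ft = 15 − 2 × (2000/1000) = 11°C.
ISA deviation = -14 − 11 = -25°C.
Density altitude = 2000 + 120 × (-25) = -1000 ft.

-1000 ft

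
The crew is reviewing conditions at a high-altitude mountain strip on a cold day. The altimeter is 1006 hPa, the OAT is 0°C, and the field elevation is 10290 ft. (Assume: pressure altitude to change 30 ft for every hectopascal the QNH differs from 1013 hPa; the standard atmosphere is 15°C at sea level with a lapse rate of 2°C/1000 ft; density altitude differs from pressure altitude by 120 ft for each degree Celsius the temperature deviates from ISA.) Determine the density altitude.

11220 ft

Pressure altitude = 10290 + (1013 − 1006) × 30 = 10290 + (+210) = 10500 ft.
ISA temperature at 10500 ft = 15 − 2 × (10500/1000) = -6°C.
ISA deviation = 0 − (-6) = +6°C.
Density altitude = 10500 + 120 × (6) = 11220 ft.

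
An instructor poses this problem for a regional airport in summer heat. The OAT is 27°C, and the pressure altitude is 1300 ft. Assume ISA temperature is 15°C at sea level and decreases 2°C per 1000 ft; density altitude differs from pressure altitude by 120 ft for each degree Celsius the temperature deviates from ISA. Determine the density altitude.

3052 ft

ISA temperature at 1300 ft = 15 − 2 × (1300/1000) = 12.4°C.
ISA deviation = 27 − 12.4 = +14.6°C.
Density altitude = 1300 + 120 × (14.6) = 1300 + (+1752) = 3052 ft.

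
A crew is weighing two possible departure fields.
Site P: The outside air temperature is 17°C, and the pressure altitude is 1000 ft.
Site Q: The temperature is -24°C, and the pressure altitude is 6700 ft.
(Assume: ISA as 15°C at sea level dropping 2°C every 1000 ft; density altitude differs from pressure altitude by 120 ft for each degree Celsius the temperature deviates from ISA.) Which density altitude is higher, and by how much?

Site Q by 2148 ft

Site P: ISA temp = 13°C, deviation +4°C, DA = 1000 + 120 × 4 = 1480 ft.
Site Q: ISA temp = 1.6°C, deviation -25.6°C, DA = 6700 + 120 × (-25.6) = 3628 ft.
Site Q is higher by 3628 − 1480 = 2148 ft.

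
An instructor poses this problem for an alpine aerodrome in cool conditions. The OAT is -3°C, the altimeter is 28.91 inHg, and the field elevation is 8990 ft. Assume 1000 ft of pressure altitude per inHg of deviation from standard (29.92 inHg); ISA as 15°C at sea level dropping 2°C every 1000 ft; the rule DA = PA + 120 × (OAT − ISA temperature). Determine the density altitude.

Pressure altitude = 8990 + (29.92 − 28.91) × 1000 = 8990 + (+1010) = 10000 ft.
ISA temperature at 10000 ft = 15 − 2 × (10000/1000) = -5°C.
ISA deviation = -3 − (-5) = +2°C.
Density altitude = 10000 + 120 × (2) = 10240 ft.

10240 ft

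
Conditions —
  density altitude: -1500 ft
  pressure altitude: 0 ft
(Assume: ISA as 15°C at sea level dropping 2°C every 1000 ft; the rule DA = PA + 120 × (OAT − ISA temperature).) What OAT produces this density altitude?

2.5°C

Density altitude − pressure altitude = -1500 − 0 = -1500 ft.
At 120 ft/°C that is an ISA deviation of -1500/120 = -12.5°C.
ISA temperature at 0 ft = 15 − 2 × (0/1000) = 15°C.
OAT = ISA + deviation = 15 + (-12.5) = 2.5°C.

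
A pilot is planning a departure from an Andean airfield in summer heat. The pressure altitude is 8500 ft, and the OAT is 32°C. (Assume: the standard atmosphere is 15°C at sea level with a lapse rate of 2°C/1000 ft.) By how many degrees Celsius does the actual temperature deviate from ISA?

ISA+34°C

ISA temperature at 8500 ft = 15 − 2 × (8500/1000) = -2°C.
Deviation = OAT − ISA = 32 − (-2) = +34°C.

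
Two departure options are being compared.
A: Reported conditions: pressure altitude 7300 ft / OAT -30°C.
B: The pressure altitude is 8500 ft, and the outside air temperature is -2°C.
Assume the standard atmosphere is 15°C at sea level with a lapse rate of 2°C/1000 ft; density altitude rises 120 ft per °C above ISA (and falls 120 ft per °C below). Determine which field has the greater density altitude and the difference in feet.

A: ISA temp = 0.4°C, deviation -30.4°C, DA = 7300 + 120 × (-30.4) = 3652 ft.
B: ISA temp = -2°C, deviation 0°C, DA = 8500 + 120 × 0 = 8500 ft.
B is higher by 8500 − 3652 = 4848 ft.

B by 4848 ft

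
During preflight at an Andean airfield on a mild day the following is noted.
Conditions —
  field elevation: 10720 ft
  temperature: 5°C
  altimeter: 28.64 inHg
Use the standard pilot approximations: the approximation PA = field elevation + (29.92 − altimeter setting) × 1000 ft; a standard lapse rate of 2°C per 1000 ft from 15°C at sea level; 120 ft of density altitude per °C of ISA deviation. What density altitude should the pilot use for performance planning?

13680 ft

Pressure altitude = 10720 + (29.92 − 28.64) × 1000 = 10720 + (+1280) = 12000 ft.
ISA temperature at 12000 ft = 15 − 2 × (12000/1000) = -9°C.
ISA deviation = 5 − (-9) = +14°C.
Density altitude = 12000 + 120 × (14) = 13680 ft.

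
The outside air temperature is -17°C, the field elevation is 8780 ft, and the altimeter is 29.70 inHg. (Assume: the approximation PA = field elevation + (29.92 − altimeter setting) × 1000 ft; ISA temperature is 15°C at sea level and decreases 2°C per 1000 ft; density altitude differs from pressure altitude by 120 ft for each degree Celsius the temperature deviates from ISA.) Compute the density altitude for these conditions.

Pressure altitude = 8780 + (29.92 − 29.70) × 1000 = 8780 + (+220) = 9000 ft.
ISA temperature at 9000 ft = 15 − 2 × (9000/1000) = -3°C.
ISA deviation = -17 − (-3) = -14°C.
Density altitude = 9000 + 120 × (-14) = 7320 ft.

7320 ft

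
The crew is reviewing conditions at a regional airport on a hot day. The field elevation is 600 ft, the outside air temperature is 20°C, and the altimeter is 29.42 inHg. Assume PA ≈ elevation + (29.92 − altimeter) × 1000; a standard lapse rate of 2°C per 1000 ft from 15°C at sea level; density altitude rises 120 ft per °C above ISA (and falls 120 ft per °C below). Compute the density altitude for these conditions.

Pressure altitude = 600 + (29.92 − 29.42) × 1000 = 600 + (+500) = 1100 ft.
ISA temperature at 1100 ft = 15 − 2 × (1100/1000) = 12.8°C.
ISA deviation = 20 − 12.8 = +7.2°C.
Density altitude = 1100 + 120 × (7.2) = 1964 ft.

1964 ft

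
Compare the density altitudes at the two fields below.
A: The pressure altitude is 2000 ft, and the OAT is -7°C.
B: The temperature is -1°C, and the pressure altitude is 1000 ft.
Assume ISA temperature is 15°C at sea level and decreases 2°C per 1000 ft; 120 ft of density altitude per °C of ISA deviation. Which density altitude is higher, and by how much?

A by 520 ft

A: ISA temp = 11°C, deviation -18°C, DA = 2000 + 120 × (-18) = -160 ft.
B: ISA temp = 13°C, deviation -14°C, DA = 1000 + 120 × (-14) = -680 ft.
A is higher by -160 − (-680) = 520 ft.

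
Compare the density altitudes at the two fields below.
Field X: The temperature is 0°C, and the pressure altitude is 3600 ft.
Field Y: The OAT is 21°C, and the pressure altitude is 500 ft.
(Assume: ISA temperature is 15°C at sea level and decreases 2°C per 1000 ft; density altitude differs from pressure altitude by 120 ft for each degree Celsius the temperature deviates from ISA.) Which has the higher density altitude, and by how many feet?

Field X: ISA temp = 7.8°C, deviation -7.8°C, DA = 3600 + 120 × (-7.8) = 2664 ft.
Field Y: ISA temp = 14°C, deviation +7°C, DA = 500 + 120 × 7 = 1340 ft.
Field X is higher by 2664 − 1340 = 1324 ft.

Field X by 1324 ft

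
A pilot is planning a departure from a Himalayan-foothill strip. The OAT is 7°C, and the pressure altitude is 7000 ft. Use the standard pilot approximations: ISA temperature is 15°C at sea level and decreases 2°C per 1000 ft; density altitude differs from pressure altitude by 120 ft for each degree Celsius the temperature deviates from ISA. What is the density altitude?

7720 ft

ISA temperature at 7000 ft = 15 − 2 × (7000/1000) = 1°C.
ISA deviation = 7 − 1 = +6°C.
Density altitude = 7000 + 120 × (6) = 7000 + (+720) = 7720 ft.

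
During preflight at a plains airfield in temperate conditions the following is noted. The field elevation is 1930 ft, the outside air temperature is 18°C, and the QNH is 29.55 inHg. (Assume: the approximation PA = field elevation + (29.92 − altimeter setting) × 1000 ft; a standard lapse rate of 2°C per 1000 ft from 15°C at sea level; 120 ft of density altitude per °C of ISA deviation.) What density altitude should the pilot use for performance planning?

Pressure altitude = 1930 + (29.92 − 29.55) × 1000 = 1930 + (+370) = 2300 ft.
ISA temperature at 2300 ft = 15 − 2 × (2300/1000) = 10.4°C.
ISA deviation = 18 − 10.4 = +7.6°C.
Density altitude = 2300 + 120 × (7.6) = 3212 ft.

3212 ft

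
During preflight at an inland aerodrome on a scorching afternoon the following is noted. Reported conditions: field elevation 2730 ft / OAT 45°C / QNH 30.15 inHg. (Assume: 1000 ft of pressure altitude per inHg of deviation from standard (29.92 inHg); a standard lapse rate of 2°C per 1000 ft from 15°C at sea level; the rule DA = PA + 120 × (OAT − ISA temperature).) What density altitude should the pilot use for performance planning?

Pressure altitude = 2730 + (29.92 − 30.15) × 1000 = 2730 + (-230) = 2500 ft.
ISA temperature at 2500 ft = 15 − 2 × (2500/1000) = 10°C.
ISA deviation = 45 − 10 = +35°C.
Density altitude = 2500 + 120 × (35) = 6700 ft.

6700 ft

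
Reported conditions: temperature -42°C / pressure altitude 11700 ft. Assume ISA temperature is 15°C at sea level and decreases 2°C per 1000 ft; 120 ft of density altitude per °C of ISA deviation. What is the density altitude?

7668 ft

ISA temperature at 11700 ft = 15 − 2 × (11700/1000) = -8.4°C.
ISA deviation = -42 − (-8.4) = -33.6°C.
Density altitude = 11700 + 120 × (-33.6) = 11700 + (-4032) = 7668 ft.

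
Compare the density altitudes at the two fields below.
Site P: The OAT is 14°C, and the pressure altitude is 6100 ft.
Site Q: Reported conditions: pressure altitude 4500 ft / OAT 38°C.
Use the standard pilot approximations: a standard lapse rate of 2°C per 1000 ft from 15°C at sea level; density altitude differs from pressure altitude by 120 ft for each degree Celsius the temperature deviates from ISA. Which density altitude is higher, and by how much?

Site P: ISA temp = 2.8°C, deviation +11.2°C, DA = 6100 + 120 × 11.2 = 7444 ft.
Site Q: ISA temp = 6°C, deviation +32°C, DA = 4500 + 120 × 32 = 8340 ft.
Site Q is higher by 8340 − 7444 = 896 ft.

Site Q by 896 ft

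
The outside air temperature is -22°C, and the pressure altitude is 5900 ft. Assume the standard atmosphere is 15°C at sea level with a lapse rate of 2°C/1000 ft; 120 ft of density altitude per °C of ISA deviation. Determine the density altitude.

ISA temperature at 5900 ft = 15 − 2 × (5900/1000) = 3.2°C.
ISA deviation = -22 − 3.2 = -25.2°C.
Density altitude = 5900 + 120 × (-25.2) = 5900 + (-3024) = 2876 ft.

2876 ft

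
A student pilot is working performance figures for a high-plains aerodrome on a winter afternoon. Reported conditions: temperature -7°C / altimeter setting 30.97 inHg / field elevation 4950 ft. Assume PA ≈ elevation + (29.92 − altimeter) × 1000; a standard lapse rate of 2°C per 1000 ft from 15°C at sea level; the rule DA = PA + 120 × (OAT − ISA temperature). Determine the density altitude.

2196 ft

Pressure altitude = 4950 + (29.92 − 30.97) × 1000 = 4950 + (-1050) = 3900 ft.
ISA temperature at 3900 ft = 15 − 2 × (3900/1000) = 7.2°C.
ISA deviation = -7 − 7.2 = -14.2°C.
Density altitude = 3900 + 120 × (-14.2) = 2196 ft.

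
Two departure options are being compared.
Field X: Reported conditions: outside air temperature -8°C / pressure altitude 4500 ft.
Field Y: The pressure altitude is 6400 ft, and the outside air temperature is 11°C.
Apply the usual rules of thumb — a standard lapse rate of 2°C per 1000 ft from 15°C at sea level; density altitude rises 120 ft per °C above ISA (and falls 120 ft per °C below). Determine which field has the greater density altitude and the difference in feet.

Field X: ISA temp = 6°C, deviation -14°C, DA = 4500 + 120 × (-14) = 2820 ft.
Field Y: ISA temp = 2.2°C, deviation +8.8°C, DA = 6400 + 120 × 8.8 = 7456 ft.
Field Y is higher by 7456 − 2820 = 4636 ft.

Field Y by 4636 ft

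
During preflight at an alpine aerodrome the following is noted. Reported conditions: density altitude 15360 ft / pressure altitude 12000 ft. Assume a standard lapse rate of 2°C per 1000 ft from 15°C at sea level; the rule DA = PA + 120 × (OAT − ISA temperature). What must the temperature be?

Density altitude − pressure altitude = 15360 − 12000 = +3360 ft.
At 120 ft/°C that is an ISA deviation of 3360/120 = +28°C.
ISA temperature at 12000 ft = 15 − 2 × (12000/1000) = -9°C.
OAT = ISA + deviation = -9 + (+28) = 19°C.

19°C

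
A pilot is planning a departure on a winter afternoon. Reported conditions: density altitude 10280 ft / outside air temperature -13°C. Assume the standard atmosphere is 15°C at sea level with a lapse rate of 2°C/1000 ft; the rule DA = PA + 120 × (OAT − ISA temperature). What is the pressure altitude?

DA = PA + 120 × (OAT − (15 − 2·PA/1000)) = PA + 120·OAT − 1800 + 0.24·PA = 1.24·PA + 120·OAT − 1800.
So 1.24·PA = 10280 − 120 × (-13) + 1800 = 13640.
PA = 13640 / 1.24 = 11000 ft.

11000 ft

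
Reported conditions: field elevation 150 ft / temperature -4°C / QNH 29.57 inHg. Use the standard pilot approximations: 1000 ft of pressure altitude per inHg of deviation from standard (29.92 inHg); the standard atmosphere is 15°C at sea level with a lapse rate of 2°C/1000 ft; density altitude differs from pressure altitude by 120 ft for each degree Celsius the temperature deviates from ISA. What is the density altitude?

-1660 ft

Pressure altitude = 150 + (29.92 − 29.57) × 1000 = 150 + (+350) = 500 ft.
ISA temperature at 500 ft = 15 − 2 × (500/1000) = 14°C.
ISA deviation = -4 − 14 = -18°C.
Density altitude = 500 + 120 × (-18) = -1660 ft.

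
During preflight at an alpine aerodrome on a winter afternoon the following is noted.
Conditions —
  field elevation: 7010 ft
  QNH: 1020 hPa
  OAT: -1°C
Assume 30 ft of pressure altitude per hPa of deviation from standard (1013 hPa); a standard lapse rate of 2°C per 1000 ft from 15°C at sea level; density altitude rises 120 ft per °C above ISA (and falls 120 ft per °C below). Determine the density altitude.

Pressure altitude = 7010 + (1013 − 1020) × 30 = 7010 + (-210) = 6800 ft.
ISA temperature at 6800 ft = 15 − 2 × (6800/1000) = 1.4°C.
ISA deviation = -1 − 1.4 = -2.4°C.
Density altitude = 6800 + 120 × (-2.4) = 6512 ft.

6512 ft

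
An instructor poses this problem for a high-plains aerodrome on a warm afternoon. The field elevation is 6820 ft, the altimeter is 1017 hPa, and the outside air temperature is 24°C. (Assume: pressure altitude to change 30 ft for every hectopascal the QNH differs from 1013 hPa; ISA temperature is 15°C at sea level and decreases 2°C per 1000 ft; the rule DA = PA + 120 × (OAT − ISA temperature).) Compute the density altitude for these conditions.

9388 ft

Pressure altitude = 6820 + (1013 − 1017) × 30 = 6820 + (-120) = 6700 ft.
ISA temperature at 6700 ft = 15 − 2 × (6700/1000) = 1.6°C.
ISA deviation = 24 − 1.6 = +22.4°C.
Density altitude = 6700 + 120 × (22.4) = 9388 ft.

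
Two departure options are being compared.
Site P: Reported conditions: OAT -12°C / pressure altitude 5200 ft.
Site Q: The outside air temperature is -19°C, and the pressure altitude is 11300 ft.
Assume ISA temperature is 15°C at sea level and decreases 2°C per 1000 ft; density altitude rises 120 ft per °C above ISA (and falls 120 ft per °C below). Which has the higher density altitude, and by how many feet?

Site P: ISA temp = 4.6°C, deviation -16.6°C, DA = 5200 + 120 × (-16.6) = 3208 ft.
Site Q: ISA temp = -7.6°C, deviation -11.4°C, DA = 11300 + 120 × (-11.4) = 9932 ft.
Site Q is higher by 9932 − 3208 = 6724 ft.

Site Q by 6724 ft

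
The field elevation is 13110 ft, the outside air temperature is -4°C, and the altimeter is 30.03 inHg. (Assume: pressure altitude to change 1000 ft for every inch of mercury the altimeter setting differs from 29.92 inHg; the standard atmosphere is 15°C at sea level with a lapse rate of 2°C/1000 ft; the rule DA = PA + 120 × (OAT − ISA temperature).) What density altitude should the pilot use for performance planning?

13840 ft

Pressure altitude = 13110 + (29.92 − 30.03) × 1000 = 13110 + (-110) = 13000 ft.
ISA temperature at 13000 ft = 15 − 2 × (13000/1000) = -11°C.
ISA deviation = -4 − (-11) = +7°C.
Density altitude = 13000 + 120 × (7) = 13840 ft.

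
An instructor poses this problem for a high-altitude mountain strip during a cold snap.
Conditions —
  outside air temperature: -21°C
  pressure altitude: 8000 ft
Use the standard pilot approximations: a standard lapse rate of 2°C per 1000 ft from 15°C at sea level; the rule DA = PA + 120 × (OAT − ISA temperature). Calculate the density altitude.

ISA temperature at 8000 ft = 15 − 2 × (8000/1000) = -1°C.
ISA deviation = -21 − (-1) = -20°C.
Density altitude = 8000 + 120 × (-20) = 8000 + (-2400) = 5600 ft.

5600 ft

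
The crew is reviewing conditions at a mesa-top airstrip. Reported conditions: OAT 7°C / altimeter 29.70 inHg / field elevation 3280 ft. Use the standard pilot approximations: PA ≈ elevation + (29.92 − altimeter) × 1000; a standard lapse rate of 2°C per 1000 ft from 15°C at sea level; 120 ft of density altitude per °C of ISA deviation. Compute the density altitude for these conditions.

Pressure altitude = 3280 + (29.92 − 29.70) × 1000 = 3280 + (+220) = 3500 ft.
ISA temperature at 3500 ft = 15 − 2 × (3500/1000) = 8°C.
ISA deviation = 7 − 8 = -1°C.
Density altitude = 3500 + 120 × (-1) = 3380 ft.

3380 ft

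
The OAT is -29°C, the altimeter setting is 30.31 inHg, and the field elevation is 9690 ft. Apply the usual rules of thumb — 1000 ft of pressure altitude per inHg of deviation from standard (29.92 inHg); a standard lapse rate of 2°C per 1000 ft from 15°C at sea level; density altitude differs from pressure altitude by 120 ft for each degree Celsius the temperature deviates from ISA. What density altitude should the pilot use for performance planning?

6252 ft

Pressure altitude = 9690 + (29.92 − 30.31) × 1000 = 9690 + (-390) = 9300 ft.
ISA temperature at 9300 ft = 15 − 2 × (9300/1000) = -3.6°C.
ISA deviation = -29 − (-3.6) = -25.4°C.
Density altitude = 9300 + 120 × (-25.4) = 6252 ft.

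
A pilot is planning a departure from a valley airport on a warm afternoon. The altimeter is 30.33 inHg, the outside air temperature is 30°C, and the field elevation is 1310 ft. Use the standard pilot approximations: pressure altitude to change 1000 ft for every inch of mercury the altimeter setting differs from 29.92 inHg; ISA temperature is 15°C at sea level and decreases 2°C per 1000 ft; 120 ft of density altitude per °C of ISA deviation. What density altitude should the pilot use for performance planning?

Pressure altitude = 1310 + (29.92 − 30.33) × 1000 = 1310 + (-410) = 900 ft.
ISA temperature at 900 ft = 15 − 2 × (900/1000) = 13.2°C.
ISA deviation = 30 − 13.2 = +16.8°C.
Density altitude = 900 + 120 × (16.8) = 2916 ft.

2916 ft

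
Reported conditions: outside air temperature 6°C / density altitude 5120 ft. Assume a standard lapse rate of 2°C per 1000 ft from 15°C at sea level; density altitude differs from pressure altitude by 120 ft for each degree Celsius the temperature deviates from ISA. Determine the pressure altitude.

DA = PA + 120 × (OAT − (15 − 2·PA/1000)) = PA + 120·OAT − 1800 + 0.24·PA = 1.24·PA + 120·OAT − 1800.
So 1.24·PA = 5120 − 120 × 6 + 1800 = 6200.
PA = 6200 / 1.24 = 5000 ft.

5000 ft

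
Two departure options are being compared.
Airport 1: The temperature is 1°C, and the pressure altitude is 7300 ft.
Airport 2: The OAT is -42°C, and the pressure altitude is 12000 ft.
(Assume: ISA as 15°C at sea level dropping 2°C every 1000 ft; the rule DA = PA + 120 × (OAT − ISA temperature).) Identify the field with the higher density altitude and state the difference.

Airport 2 by 668 ft

Airport 1: ISA temp = 0.4°C, deviation +0.6°C, DA = 7300 + 120 × 0.6 = 7372 ft.
Airport 2: ISA temp = -9°C, deviation -33°C, DA = 12000 + 120 × (-33) = 8040 ft.
Airport 2 is higher by 8040 − 7372 = 668 ft.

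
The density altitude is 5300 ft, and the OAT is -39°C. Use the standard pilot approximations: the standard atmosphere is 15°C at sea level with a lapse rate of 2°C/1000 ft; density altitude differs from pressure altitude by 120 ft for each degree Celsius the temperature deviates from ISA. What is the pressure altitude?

9500 ft

DA = PA + 120 × (OAT − (15 − 2·PA/1000)) = PA + 120·OAT − 1800 + 0.24·PA = 1.24·PA + 120·OAT − 1800.
So 1.24·PA = 5300 − 120 × (-39) + 1800 = 11780.
PA = 11780 / 1.24 = 9500 ft.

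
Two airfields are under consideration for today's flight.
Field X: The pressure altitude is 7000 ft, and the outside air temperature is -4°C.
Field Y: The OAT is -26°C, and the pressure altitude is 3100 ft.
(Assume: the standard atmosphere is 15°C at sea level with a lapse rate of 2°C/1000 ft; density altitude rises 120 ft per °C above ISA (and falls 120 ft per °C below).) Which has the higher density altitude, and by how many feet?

Field X by 7476 ft

Field X: ISA temp = 1°C, deviation -5°C, DA = 7000 + 120 × (-5) = 6400 ft.
Field Y: ISA temp = 8.8°C, deviation -34.8°C, DA = 3100 + 120 × (-34.8) = -1076 ft.
Field X is higher by 6400 − (-1076) = 7476 ft.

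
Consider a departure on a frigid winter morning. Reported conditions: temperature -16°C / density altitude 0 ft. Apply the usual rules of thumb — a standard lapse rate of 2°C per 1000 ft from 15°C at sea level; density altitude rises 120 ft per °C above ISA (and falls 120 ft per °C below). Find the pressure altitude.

3000 ft

DA = PA + 120 × (OAT − (15 − 2·PA/1000)) = PA + 120·OAT − 1800 + 0.24·PA = 1.24·PA + 120·OAT − 1800.
So 1.24·PA = 0 − 120 × (-16) + 1800 = 3720.
PA = 3720 / 1.24 = 3000 ft.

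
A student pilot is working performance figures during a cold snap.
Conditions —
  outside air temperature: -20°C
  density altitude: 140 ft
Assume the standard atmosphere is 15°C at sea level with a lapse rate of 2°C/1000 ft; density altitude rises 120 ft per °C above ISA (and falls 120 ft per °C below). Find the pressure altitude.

3500 ft

DA = PA + 120 × (OAT − (15 − 2·PA/1000)) = PA + 120·OAT − 1800 + 0.24·PA = 1.24·PA + 120·OAT − 1800.
So 1.24·PA = 140 − 120 × (-20) + 1800 = 4340.
PA = 4340 / 1.24 = 3500 ft.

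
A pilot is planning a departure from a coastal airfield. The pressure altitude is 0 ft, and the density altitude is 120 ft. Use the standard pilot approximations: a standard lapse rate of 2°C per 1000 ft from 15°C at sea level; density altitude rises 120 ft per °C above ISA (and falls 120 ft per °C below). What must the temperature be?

16°C

Density altitude − pressure altitude = 120 − 0 = +120 ft.
At 120 ft/°C that is an ISA deviation of 120/120 = +1°C.
ISA temperature at 0 ft = 15 − 2 × (0/1000) = 15°C.
OAT = ISA + deviation = 15 + (+1) = 16°C.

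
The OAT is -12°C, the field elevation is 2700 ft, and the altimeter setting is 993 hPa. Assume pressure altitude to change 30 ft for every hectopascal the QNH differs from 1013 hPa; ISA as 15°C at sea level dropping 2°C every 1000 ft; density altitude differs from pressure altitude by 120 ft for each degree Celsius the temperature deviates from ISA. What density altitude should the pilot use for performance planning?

852 ft

Pressure altitude = 2700 + (1013 − 993) × 30 = 2700 + (+600) = 3300 ft.
ISA temperature at 3300 ft = 15 − 2 × (3300/1000) = 8.4°C.
ISA deviation = -12 − 8.4 = -20.4°C.
Density altitude = 3300 + 120 × (-20.4) = 852 ft.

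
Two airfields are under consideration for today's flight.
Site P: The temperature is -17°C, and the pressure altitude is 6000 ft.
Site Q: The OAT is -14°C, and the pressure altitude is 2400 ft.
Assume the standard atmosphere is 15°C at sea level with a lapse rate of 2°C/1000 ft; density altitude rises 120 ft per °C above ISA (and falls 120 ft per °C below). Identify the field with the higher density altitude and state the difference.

Site P: ISA temp = 3°C, deviation -20°C, DA = 6000 + 120 × (-20) = 3600 ft.
Site Q: ISA temp = 10.2°C, deviation -24.2°C, DA = 2400 + 120 × (-24.2) = -504 ft.
Site P is higher by 3600 − (-504) = 4104 ft.

Site P by 4104 ft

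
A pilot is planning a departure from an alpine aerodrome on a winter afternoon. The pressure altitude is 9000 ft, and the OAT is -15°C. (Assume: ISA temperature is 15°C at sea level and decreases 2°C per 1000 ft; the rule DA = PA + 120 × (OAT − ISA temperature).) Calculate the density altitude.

ISA temperature at 9000 ft = 15 − 2 × (9000/1000) = -3°C.
ISA deviation = -15 − (-3) = -12°C.
Density altitude = 9000 + 120 × (-12) = 9000 + (-1440) = 7560 ft.

7560 ft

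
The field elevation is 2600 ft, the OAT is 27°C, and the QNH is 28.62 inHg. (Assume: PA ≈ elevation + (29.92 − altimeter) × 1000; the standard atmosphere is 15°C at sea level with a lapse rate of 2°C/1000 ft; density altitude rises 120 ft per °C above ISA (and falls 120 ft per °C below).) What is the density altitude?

6276 ft

Pressure altitude = 2600 + (29.92 − 28.62) × 1000 = 2600 + (+1300) = 3900 ft.
ISA temperature at 3900 ft = 15 − 2 × (3900/1000) = 7.2°C.
ISA deviation = 27 − 7.2 = +19.8°C.
Density altitude = 3900 + 120 × (19.8) = 6276 ft.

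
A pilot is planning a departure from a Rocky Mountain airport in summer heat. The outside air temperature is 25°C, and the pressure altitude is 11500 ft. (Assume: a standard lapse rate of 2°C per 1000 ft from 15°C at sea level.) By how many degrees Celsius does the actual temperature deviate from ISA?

ISA temperature at 11500 ft = 15 − 2 × (11500/1000) = -8°C.
Deviation = OAT − ISA = 25 − (-8) = +33°C.

ISA+33°C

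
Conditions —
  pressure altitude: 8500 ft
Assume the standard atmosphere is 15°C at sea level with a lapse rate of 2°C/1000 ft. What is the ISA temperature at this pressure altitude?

ISA temperature = 15 − 2 × (8500/1000) = 15 − 17 = -2°C.

-2°C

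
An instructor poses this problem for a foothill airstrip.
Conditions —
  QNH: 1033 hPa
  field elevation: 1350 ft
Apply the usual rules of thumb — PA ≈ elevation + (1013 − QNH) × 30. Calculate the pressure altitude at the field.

Pressure correction = (1013 − 1033) × 30 = -600 ft.
Pressure altitude = 1350 + (-600) = 750 ft.

750 ft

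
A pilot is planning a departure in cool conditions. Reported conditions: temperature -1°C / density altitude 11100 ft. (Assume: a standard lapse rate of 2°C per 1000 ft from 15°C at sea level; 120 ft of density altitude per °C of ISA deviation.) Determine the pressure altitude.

10500 ft

DA = PA + 120 × (OAT − (15 − 2·PA/1000)) = PA + 120·OAT − 1800 + 0.24·PA = 1.24·PA + 120·OAT − 1800.
So 1.24·PA = 11100 − 120 × (-1) + 1800 = 13020.
PA = 13020 / 1.24 = 10500 ft.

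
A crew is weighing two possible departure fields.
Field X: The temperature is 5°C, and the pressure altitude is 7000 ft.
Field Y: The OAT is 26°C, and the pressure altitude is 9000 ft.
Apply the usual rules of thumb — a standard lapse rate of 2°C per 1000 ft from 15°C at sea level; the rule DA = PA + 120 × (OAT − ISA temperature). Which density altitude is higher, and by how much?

Field X: ISA temp = 1°C, deviation +4°C, DA = 7000 + 120 × 4 = 7480 ft.
Field Y: ISA temp = -3°C, deviation +29°C, DA = 9000 + 120 × 29 = 12480 ft.
Field Y is higher by 12480 − 7480 = 5000 ft.

Field Y by 5000 ft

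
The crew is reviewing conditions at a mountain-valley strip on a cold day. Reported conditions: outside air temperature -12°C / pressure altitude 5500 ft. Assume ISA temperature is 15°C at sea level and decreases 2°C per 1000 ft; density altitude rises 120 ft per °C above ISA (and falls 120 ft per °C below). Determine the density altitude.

ISA temperature at 5500 ft = 15 − 2 × (5500/1000) = 4°C.
ISA deviation = -12 − 4 = -16°C.
Density altitude = 5500 + 120 × (-16) = 5500 + (-1920) = 3580 ft.

3580 ft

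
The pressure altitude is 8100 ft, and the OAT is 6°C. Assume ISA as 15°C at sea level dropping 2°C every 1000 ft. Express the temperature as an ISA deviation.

ISA temperature at 8100 ft = 15 − 2 × (8100/1000) = -1.2°C.
Deviation = OAT − ISA = 6 − (-1.2) = +7.2°C.

ISA+7.2°C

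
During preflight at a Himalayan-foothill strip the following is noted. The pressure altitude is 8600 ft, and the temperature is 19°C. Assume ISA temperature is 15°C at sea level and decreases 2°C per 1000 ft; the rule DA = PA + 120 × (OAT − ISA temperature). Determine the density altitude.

ISA temperature at 8600 ft = 15 − 2 × (8600/1000) = -2.2°C.
ISA deviation = 19 − (-2.2) = +21.2°C.
Density altitude = 8600 + 120 × (21.2) = 8600 + (+2544) = 11144 ft.

11144 ft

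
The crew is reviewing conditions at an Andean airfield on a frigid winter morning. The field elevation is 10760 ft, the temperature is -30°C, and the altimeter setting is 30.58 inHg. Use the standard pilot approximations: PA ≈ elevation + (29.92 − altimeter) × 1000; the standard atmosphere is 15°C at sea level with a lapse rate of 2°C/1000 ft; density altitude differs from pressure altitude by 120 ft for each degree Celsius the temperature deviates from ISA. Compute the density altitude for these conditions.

Pressure altitude = 10760 + (29.92 − 30.58) × 1000 = 10760 + (-660) = 10100 ft.
ISA temperature at 10100 ft = 15 − 2 × (10100/1000) = -5.2°C.
ISA deviation = -30 − (-5.2) = -24.8°C.
Density altitude = 10100 + 120 × (-24.8) = 7124 ft.

7124 ft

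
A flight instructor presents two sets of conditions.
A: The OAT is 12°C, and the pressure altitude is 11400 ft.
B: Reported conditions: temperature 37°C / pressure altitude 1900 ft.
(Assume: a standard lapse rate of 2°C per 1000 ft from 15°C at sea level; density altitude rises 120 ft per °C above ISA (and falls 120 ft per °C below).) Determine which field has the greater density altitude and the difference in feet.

A by 8780 ft

A: ISA temp = -7.8°C, deviation +19.8°C, DA = 11400 + 120 × 19.8 = 13776 ft.
B: ISA temp = 11.2°C, deviation +25.8°C, DA = 1900 + 120 × 25.8 = 4996 ft.
A is higher by 13776 − 4996 = 8780 ft.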